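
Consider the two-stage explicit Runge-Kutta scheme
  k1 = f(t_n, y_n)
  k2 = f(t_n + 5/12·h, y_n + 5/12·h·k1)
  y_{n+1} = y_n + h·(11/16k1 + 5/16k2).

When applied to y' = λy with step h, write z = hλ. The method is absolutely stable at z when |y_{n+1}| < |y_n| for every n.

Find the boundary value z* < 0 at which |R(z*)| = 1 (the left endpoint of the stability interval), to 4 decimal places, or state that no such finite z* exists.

left endpoint -7.6800.

On y'=λy, z=hλ:
  k1=λy_n ⇒ h·k1=z·y_n;  k2=λ(1+5/12z)y_n ⇒ h·k2=z(1+5/12z)y_n
  y_{n+1}/y_n = 1 + 11/16z + 5/16z(1+5/12z) = 1 + z + 25/192z²
  so R(z) = 1 + z + 25/192z².

Boundary: |R(x)|=1, x<0.
x=-1.02: |R|=0.1155
R=1: x+25/192x²=0 ⇒ x=−192/25=-7.6800; min R=1−1/(4·25/192)=-0.9200>−1
Confirm numerically:
  x=-7.366: |R|=0.69884 <1
  x=-5.802: |R|=0.41877 <1
  x=-4.678: |R|=0.82856 <1
  x=-3.904: |R|=0.91947 <1
  x=-7.859: |R|=1.18317 >1
  x=-7.767: |R|=1.08799 >1
Stable set (-7.6800, 0).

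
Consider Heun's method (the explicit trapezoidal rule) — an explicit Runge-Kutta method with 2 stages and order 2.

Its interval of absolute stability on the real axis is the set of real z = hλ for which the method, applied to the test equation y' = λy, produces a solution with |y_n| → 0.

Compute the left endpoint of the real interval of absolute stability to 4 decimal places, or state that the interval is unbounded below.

On y'=λy, z=hλ:
  order 2, 2-stage ⇒ R(z)=1+z+z^2/2
  (e.g. R(-0.44)=0.65680, |R|=0.65680)

Boundary: |R(x)|=1, x<0.
x=-0.44: |R|=0.6568
|R(-1.47)|=0.6104 |R(-0.83)|=0.5145 |R(-0.69)|=0.5481
Bisect:
  x_lo=-2.6532 |R|=1.8665  x_hi=-0.0912 |R|=0.9130
  mid=-1.37217 |R|=0.56926 →hi
  mid=-2.01267 |R|=1.01275 →lo
  mid=-1.69242 |R|=0.73972 →hi
  mid=-1.85255 |R|=0.86342 →hi
  mid=-1.93261 |R|=0.93488 →hi
  mid=-1.97264 |R|=0.97301 →hi
  mid=-1.99265 |R|=0.99268 →hi
  mid=-2.00266 |R|=1.00267 →lo
  mid=-1.99766 |R|=0.99766 →hi
  ...
  [-2.00000,-1.99985] ⇒ x*=-2.0000
So |R|<1 on (-2.0000, 0).

z* = -2.0000.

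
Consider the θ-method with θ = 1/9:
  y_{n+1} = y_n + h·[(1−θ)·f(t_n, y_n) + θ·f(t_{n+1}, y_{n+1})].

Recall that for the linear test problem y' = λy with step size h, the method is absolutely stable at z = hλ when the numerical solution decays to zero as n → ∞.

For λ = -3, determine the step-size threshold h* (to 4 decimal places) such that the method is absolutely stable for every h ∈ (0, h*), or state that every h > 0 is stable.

With y'=λy (z=hλ):
  y_{n+1} = y_n + z·[8/9·y_n + 1/9·y_{n+1}] ⇒ (1 − 1/9z)y_{n+1} = (1 + 8/9z)y_n
  Hence R(z) = (1 + 8/9z)/(1 − 1/9z).

Boundary: |R(x)|=1, x<0.
x=-1.22: |R|=0.0744
R=−1: 1+8/9x = −1+1/9x ⇒ -7/9x=2 ⇒ x=2/(-7/9)=-2.5714
Confirm numerically:
  x=-2.397: |R|=0.89287 <1
  x=-2.083: |R|=0.69151 <1
  x=-1.653: |R|=0.39651 <1
  x=-1.465: |R|=0.25991 <1
  x=-3.131: |R|=1.32289 >1
  x=-3.122: |R|=1.31793 >1
  x=-2.745: |R|=1.10345 >1
Stable set (-2.5714, 0).

(-2.5714,0); λ=-3 ⇒ h* = (18/7)/3 = 0.8571.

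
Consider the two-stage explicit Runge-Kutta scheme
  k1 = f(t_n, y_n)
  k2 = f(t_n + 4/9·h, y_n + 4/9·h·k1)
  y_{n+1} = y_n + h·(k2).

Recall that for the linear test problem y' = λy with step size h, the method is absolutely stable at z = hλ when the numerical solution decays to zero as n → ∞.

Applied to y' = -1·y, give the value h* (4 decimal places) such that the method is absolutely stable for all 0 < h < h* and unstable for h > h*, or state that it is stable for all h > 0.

(-2.2500,0); λ=-1 ⇒ h* = (9/4)/1 = 2.2500.

Set f=λy, z=hλ:
  k1=λy_n ⇒ h·k1=z·y_n;  k2=λ(1+4/9z)y_n ⇒ h·k2=z(1+4/9z)y_n
  y_{n+1}/y_n = 1 + z(1+4/9z) = 1 + z + 4/9z²
  ⇒ R(z) = 1 + z + 4/9z².

Boundary: |R(x)|=1, x<0.
x=-0.54: |R|=0.5896
R=1: x+4/9x²=0 ⇒ x=−9/4=-2.2500; min R=1−1/(4·4/9)=0.4375>−1
Confirm numerically:
  x=-2.197: |R|=0.94825 <1
  x=-1.296: |R|=0.45050 <1
  x=-1.255: |R|=0.44501 <1
  x=-2.381: |R|=1.13863 >1
  x=-2.338: |R|=1.09144 >1
  x=-2.295: |R|=1.04590 >1
Interval (-2.2500, 0).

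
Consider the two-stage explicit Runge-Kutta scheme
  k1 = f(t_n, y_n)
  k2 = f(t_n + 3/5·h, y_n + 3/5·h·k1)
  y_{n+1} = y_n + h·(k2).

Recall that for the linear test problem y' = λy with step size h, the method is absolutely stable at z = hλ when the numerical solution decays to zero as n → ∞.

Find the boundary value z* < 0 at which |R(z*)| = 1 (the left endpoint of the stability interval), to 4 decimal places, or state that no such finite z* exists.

With y'=λy (z=hλ):
  k1=λy_n ⇒ h·k1=z·y_n;  k2=λ(1+3/5z)y_n ⇒ h·k2=z(1+3/5z)y_n
  y_{n+1}/y_n = 1 + z(1+3/5z) = 1 + z + 3/5z²
  R(z) = 1 + z + 3/5z².

Find x<0 with |R(x)|<1.
x=-1.33: |R|=0.7313
R=1: x+3/5x²=0 ⇒ x=−5/3=-1.6667; min R=1−1/(4·3/5)=0.5833>−1
Confirm numerically:
  x=-1.427: |R|=0.79480 <1
  x=-0.707: |R|=0.59291 <1
  x=-0.680: |R|=0.59744 <1
  x=-1.864: |R|=1.22070 >1
  x=-1.852: |R|=1.20594 >1
  x=-1.818: |R|=1.16507 >1
Interval (-1.6667, 0).

left endpoint -1.6667.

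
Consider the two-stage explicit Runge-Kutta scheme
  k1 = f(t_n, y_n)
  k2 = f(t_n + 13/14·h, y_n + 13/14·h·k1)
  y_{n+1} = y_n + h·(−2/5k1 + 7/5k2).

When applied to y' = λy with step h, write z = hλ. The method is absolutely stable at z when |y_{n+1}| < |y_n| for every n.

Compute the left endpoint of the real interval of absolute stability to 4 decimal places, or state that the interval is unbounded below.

z* = -0.7692.

Set f=λy, z=hλ:
  k1=λy_n ⇒ h·k1=z·y_n;  k2=λ(1+13/14z)y_n ⇒ h·k2=z(1+13/14z)y_n
  y_{n+1}/y_n = 1 − 2/5z + 7/5z(1+13/14z) = 1 + z + 13/10z²
  ⇒ R(z) = 1 + z + 13/10z².

Find x<0 with |R(x)|<1.
x=-1: |R|=1.3000
R=1: x+13/10x²=0 ⇒ x=−10/13=-0.7692; min R=1−1/(4·13/10)=0.8077>−1
Confirm numerically:
  x=-0.591: |R|=0.86307 <1
  x=-0.545: |R|=0.84113 <1
  x=-0.512: |R|=0.82879 <1
  x=-0.442: |R|=0.81197 <1
  x=-1.267: |R|=1.81988 >1
  x=-0.866: |R|=1.10894 >1
  x=-0.823: |R|=1.05753 >1
Interval (-0.7692, 0).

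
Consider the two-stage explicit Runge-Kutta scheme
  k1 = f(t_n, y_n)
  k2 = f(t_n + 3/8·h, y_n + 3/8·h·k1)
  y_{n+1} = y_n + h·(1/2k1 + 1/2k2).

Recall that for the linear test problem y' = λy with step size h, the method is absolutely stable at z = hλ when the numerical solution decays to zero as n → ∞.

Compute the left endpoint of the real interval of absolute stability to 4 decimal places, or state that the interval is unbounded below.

left endpoint -5.3333.

Test eqn y'=λy, z=hλ:
  k1=λy_n ⇒ h·k1=z·y_n;  k2=λ(1+3/8z)y_n ⇒ h·k2=z(1+3/8z)y_n
  y_{n+1}/y_n = 1 + 1/2z + 1/2z(1+3/8z) = 1 + z + 3/16z²
  Hence R(z) = 1 + z + 3/16z².

Boundary: |R(x)|=1, x<0.
x=-0.71: |R|=0.3845
R=1: x+3/16x²=0 ⇒ x=−16/3=-5.3333; min R=1−1/(4·3/16)=-0.3333>−1
Confirm numerically:
  x=-5.196: |R|=0.86620 <1
  x=-5.079: |R|=0.75780 <1
  x=-4.913: |R|=0.61279 <1
  x=-3.124: |R|=0.29412 <1
  x=-5.862: |R|=1.58107 >1
  x=-5.476: |R|=1.14648 >1
Stable set (-5.3333, 0).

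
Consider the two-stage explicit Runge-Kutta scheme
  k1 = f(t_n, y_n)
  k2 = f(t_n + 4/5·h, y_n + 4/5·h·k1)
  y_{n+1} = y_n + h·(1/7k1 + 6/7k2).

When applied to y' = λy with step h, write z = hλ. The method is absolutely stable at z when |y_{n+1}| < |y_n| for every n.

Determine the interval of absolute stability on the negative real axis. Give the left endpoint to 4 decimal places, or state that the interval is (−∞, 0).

(-1.4583, 0).

With y'=λy (z=hλ):
  k1=λy_n ⇒ h·k1=z·y_n;  k2=λ(1+4/5z)y_n ⇒ h·k2=z(1+4/5z)y_n
  y_{n+1}/y_n = 1 + 1/7z + 6/7z(1+4/5z) = 1 + z + 24/35z²
  R(z) = 1 + z + 24/35z².

Find x<0 with |R(x)|<1.
x=-0.66: |R|=0.6387
R=1: x+24/35x²=0 ⇒ x=−35/24=-1.4583; min R=1−1/(4·24/35)=0.6354>−1
Confirm numerically:
  x=-1.436: |R|=0.97801 <1
  x=-1.368: |R|=0.91526 <1
  x=-0.854: |R|=0.64610 <1
  x=-0.584: |R|=0.64987 <1
  x=-1.742: |R|=1.33884 >1
  x=-1.668: |R|=1.23981 >1
  x=-1.645: |R|=1.21056 >1
Stable set (-1.4583, 0).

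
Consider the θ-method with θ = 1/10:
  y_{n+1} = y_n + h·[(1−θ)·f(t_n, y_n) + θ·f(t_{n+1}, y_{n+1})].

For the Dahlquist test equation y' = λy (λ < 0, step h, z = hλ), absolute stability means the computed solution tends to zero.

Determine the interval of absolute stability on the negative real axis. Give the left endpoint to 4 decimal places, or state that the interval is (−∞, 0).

(-2.5000, 0).

Set f=λy, z=hλ:
  y_{n+1} = y_n + z·[9/10·y_n + 1/10·y_{n+1}] ⇒ (1 − 1/10z)y_{n+1} = (1 + 9/10z)y_n
  so R(z) = (1 + 9/10z)/(1 − 1/10z).

Solve |R(x)|<1 on ℝ⁻.
x=-1.72: |R|=0.4676
R=−1: 1+9/10x = −1+1/10x ⇒ -4/5x=2 ⇒ x=2/(-4/5)=-2.5000
Confirm numerically:
  x=-1.996: |R|=0.66389 <1
  x=-1.621: |R|=0.39489 <1
  x=-1.159: |R|=0.03862 <1
  x=-2.872: |R|=1.23120 >1
  x=-2.841: |R|=1.21244 >1
Stable set (-2.5000, 0).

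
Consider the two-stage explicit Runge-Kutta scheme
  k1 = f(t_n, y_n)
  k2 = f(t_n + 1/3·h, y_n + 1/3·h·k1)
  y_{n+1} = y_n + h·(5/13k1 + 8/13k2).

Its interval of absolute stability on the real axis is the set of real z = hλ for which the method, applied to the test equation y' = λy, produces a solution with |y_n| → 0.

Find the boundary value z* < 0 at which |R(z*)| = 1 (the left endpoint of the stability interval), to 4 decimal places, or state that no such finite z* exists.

Set f=λy, z=hλ:
  k1=λy_n ⇒ h·k1=z·y_n;  k2=λ(1+1/3z)y_n ⇒ h·k2=z(1+1/3z)y_n
  y_{n+1}/y_n = 1 + 5/13z + 8/13z(1+1/3z) = 1 + z + 8/39z²
  so R(z) = 1 + z + 8/39z².

Need |R(x)|<1, x<0.
x=-0.73: |R|=0.3793
R=1: x+8/39x²=0 ⇒ x=−39/8=-4.8750; min R=1−1/(4·8/39)=-0.2188>−1
Confirm numerically:
  x=-3.447: |R|=0.00971 <1
  x=-3.359: |R|=0.04456 <1
  x=-2.700: |R|=0.20462 <1
  x=-2.011: |R|=0.18144 <1
  x=-5.391: |R|=1.57062 >1
  x=-5.157: |R|=1.29831 >1
  x=-5.128: |R|=1.26613 >1
So |R|<1 on (-4.8750, 0).

z* = -4.8750.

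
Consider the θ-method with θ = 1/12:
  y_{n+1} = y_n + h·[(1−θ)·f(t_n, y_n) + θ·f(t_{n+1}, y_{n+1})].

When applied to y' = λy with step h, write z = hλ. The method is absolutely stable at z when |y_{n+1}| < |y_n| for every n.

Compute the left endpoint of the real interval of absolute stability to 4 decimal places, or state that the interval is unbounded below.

Set f=λy, z=hλ:
  y_{n+1} = y_n + z·[11/12·y_n + 1/12·y_{n+1}] ⇒ (1 − 1/12z)y_{n+1} = (1 + 11/12z)y_n
  Hence R(z) = (1 + 11/12z)/(1 − 1/12z).

Find x<0 with |R(x)|<1.
x=-0.66: |R|=0.3744
R=−1: 1+11/12x = −1+1/12x ⇒ -5/6x=2 ⇒ x=2/(-5/6)=-2.4000
Confirm numerically:
  x=-2.346: |R|=0.96236 <1
  x=-1.542: |R|=0.36642 <1
  x=-1.009: |R|=0.06926 <1
  x=-2.984: |R|=1.38975 >1
  x=-2.514: |R|=1.07854 >1
Stable set (-2.4000, 0).

z* = -2.4000.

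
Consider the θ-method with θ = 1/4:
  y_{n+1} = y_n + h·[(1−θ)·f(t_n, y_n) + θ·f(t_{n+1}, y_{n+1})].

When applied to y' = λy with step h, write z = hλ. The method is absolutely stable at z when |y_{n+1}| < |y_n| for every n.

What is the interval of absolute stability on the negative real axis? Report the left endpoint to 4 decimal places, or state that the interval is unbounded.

(-4.0000, 0).

With y'=λy (z=hλ):
  y_{n+1} = y_n + z·[3/4·y_n + 1/4·y_{n+1}] ⇒ (1 − 1/4z)y_{n+1} = (1 + 3/4z)y_n
  ⇒ R(z) = (1 + 3/4z)/(1 − 1/4z).

Find x<0 with |R(x)|<1.
x=-1.78: |R|=0.2318
R=−1: 1+3/4x = −1+1/4x ⇒ -1/2x=2 ⇒ x=2/(-1/2)=-4.0000
Confirm numerically:
  x=-3.671: |R|=0.91422 <1
  x=-2.994: |R|=0.71232 <1
  x=-1.886: |R|=0.28169 <1
  x=-4.511: |R|=1.12008 >1
  x=-4.307: |R|=1.07391 >1
Stable set (-4.0000, 0).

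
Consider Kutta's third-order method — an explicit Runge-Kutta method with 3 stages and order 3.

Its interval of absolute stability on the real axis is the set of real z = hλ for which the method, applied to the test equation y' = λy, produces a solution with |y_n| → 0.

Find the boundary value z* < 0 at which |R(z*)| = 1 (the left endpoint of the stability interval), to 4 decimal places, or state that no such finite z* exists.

Set f=λy, z=hλ:
  order 3, 3-stage ⇒ R(z)=1+z+z^2/2+z^3/6
  (e.g. R(-1.09)=0.28821, |R|=0.28821)

Solve |R(x)|<1 on ℝ⁻.
x=-1.09: |R|=0.2882
|R(-1.82)|=0.1686 |R(-1.72)|=0.0889 |R(-0.8)|=0.4347
Bisect:
  x_lo=-3.0633 |R|=2.1624  x_hi=-0.2773 |R|=0.7576
  mid=-1.67032 |R|=0.05203 →hi
  mid=-2.36683 |R|=0.77567 →hi
  mid=-2.71509 |R|=1.36504 →lo
  mid=-2.54096 |R|=1.04700 →lo
  mid=-2.45390 |R|=0.90582 →hi
  mid=-2.49743 |R|=0.97499 →hi
  mid=-2.51919 |R|=1.01063 →lo
  mid=-2.50831 |R|=0.99272 →hi
  mid=-2.51375 |R|=1.00166 →lo
  ...
  [-2.51290,-2.51273] ⇒ x*=-2.5127
So |R|<1 on (-2.5127, 0).

z* = -2.5127.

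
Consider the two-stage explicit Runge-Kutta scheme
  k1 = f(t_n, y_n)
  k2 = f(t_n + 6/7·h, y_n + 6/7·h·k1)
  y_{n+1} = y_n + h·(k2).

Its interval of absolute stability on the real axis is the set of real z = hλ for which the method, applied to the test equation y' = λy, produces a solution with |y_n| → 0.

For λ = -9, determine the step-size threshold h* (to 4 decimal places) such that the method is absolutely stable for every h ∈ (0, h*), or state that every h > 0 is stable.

On y'=λy, z=hλ:
  k1=λy_n ⇒ h·k1=z·y_n;  k2=λ(1+6/7z)y_n ⇒ h·k2=z(1+6/7z)y_n
  y_{n+1}/y_n = 1 + z(1+6/7z) = 1 + z + 6/7z²
  ⇒ R(z) = 1 + z + 6/7z².

Solve |R(x)|<1 on ℝ⁻.
x=-0.8: |R|=0.7486
R=1: x+6/7x²=0 ⇒ x=−7/6=-1.1667; min R=1−1/(4·6/7)=0.7083>−1
Confirm numerically:
  x=-0.835: |R|=0.76262 <1
  x=-0.786: |R|=0.74354 <1
  x=-0.521: |R|=0.71166 <1
  x=-0.479: |R|=0.71766 <1
  x=-1.573: |R|=1.54785 >1
  x=-1.314: |R|=1.16594 >1
  x=-1.192: |R|=1.02588 >1
Stable set (-1.1667, 0).

(-1.1667,0); λ=-9 ⇒ h* = (7/6)/9 = 0.1296.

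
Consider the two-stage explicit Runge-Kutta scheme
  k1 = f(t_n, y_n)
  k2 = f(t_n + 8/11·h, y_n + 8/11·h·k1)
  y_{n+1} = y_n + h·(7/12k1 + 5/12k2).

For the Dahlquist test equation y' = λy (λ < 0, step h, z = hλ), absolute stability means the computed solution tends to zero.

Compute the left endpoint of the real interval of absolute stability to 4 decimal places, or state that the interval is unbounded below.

Set f=λy, z=hλ:
  k1=λy_n ⇒ h·k1=z·y_n;  k2=λ(1+8/11z)y_n ⇒ h·k2=z(1+8/11z)y_n
  y_{n+1}/y_n = 1 + 7/12z + 5/12z(1+8/11z) = 1 + z + 10/33z²
  ⇒ R(z) = 1 + z + 10/33z².

Boundary: |R(x)|=1, x<0.
x=-0.67: |R|=0.4660
R=1: x+10/33x²=0 ⇒ x=−33/10=-3.3000; min R=1−1/(4·10/33)=0.1750>−1
Confirm numerically:
  x=-3.272: |R|=0.97224 <1
  x=-3.177: |R|=0.88158 <1
  x=-2.265: |R|=0.28961 <1
  x=-1.698: |R|=0.17570 <1
  x=-3.382: |R|=1.08404 >1
  x=-3.348: |R|=1.04870 >1
So |R|<1 on (-3.3000, 0).

z* = -3.3000.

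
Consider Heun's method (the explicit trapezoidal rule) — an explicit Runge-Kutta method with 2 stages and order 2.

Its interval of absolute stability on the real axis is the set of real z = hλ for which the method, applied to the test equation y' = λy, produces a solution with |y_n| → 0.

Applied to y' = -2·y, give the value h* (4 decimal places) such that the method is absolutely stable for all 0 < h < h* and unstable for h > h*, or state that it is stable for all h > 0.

With y'=λy (z=hλ):
  order 2, 2-stage ⇒ R(z)=1+z+z^2/2
  (e.g. R(-0.66)=0.55780, |R|=0.55780)

Boundary: |R(x)|=1, x<0.
x=-0.66: |R|=0.5578
|R(-2.33)|=1.3845 |R(-2.01)|=1.0100 |R(-0.51)|=0.6200
Bisect:
  x_lo=-2.5485 |R|=1.6989  x_hi=-0.1148 |R|=0.8918
  mid=-1.33166 |R|=0.55500 →hi
  mid=-1.94007 |R|=0.94186 →hi
  mid=-2.24427 |R|=1.27411 →lo
  mid=-2.09217 |R|=1.09642 →lo
  mid=-2.01612 |R|=1.01625 →lo
  mid=-1.97809 |R|=0.97833 →hi
  mid=-1.99710 |R|=0.99711 →hi
  mid=-2.00661 |R|=1.00663 →lo
  ...
  [-2.00007,-1.99993] ⇒ x*=-2.0000
Interval (-2.0000, 0).

(-2.0000,0); λ=-2 ⇒ h* = 1.0000.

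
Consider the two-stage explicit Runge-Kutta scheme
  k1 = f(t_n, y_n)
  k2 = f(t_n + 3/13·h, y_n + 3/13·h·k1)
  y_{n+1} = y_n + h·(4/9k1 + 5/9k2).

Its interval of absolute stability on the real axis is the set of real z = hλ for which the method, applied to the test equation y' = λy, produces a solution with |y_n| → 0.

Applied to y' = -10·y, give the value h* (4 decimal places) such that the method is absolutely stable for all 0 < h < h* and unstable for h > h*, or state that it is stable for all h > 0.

On y'=λy, z=hλ:
  k1=λy_n ⇒ h·k1=z·y_n;  k2=λ(1+3/13z)y_n ⇒ h·k2=z(1+3/13z)y_n
  y_{n+1}/y_n = 1 + 4/9z + 5/9z(1+3/13z) = 1 + z + 5/39z²
  so R(z) = 1 + z + 5/39z².

Need |R(x)|<1, x<0.
x=-0.75: |R|=0.3221
R=1: x+5/39x²=0 ⇒ x=−39/5=-7.8000; min R=1−1/(4·5/39)=-0.9500>−1
Confirm numerically:
  x=-5.710: |R|=0.52999 <1
  x=-5.388: |R|=0.66614 <1
  x=-4.701: |R|=0.86774 <1
  x=-7.952: |R|=1.15496 >1
  x=-7.919: |R|=1.12082 >1
Stable set (-7.8000, 0).

(-7.8000,0); λ=-10 ⇒ h* = (39/5)/10 = 0.7800.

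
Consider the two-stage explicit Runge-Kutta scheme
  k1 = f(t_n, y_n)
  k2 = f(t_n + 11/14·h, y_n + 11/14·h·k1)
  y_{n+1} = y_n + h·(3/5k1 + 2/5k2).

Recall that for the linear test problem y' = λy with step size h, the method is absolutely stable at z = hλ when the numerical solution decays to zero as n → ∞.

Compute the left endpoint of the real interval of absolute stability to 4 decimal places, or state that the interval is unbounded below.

On y'=λy, z=hλ:
  k1=λy_n ⇒ h·k1=z·y_n;  k2=λ(1+11/14z)y_n ⇒ h·k2=z(1+11/14z)y_n
  y_{n+1}/y_n = 1 + 3/5z + 2/5z(1+11/14z) = 1 + z + 11/35z²
  so R(z) = 1 + z + 11/35z².

Solve |R(x)|<1 on ℝ⁻.
x=-1.66: |R|=0.2060
R=1: x+11/35x²=0 ⇒ x=−35/11=-3.1818; min R=1−1/(4·11/35)=0.2045>−1
Confirm numerically:
  x=-3.115: |R|=0.93459 <1
  x=-3.090: |R|=0.91083 <1
  x=-1.390: |R|=0.21723 <1
  x=-1.335: |R|=0.22513 <1
  x=-3.713: |R|=1.61986 >1
  x=-3.479: |R|=1.32494 >1
Interval (-3.1818, 0).

left endpoint -3.1818.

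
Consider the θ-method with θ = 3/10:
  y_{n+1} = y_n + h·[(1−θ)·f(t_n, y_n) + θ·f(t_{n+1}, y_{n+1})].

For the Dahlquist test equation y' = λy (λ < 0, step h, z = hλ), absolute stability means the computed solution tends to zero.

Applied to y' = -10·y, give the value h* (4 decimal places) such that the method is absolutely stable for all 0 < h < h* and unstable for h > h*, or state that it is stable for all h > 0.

(-5.0000,0); λ=-10 ⇒ h* = (5)/10 = 0.5000.

Set f=λy, z=hλ:
  y_{n+1} = y_n + z·[7/10·y_n + 3/10·y_{n+1}] ⇒ (1 − 3/10z)y_{n+1} = (1 + 7/10z)y_n
  R(z) = (1 + 7/10z)/(1 − 3/10z).

Boundary: |R(x)|=1, x<0.
x=-1.54: |R|=0.0534
R=−1: 1+7/10x = −1+3/10x ⇒ -2/5x=2 ⇒ x=2/(-2/5)=-5.0000
Confirm numerically:
  x=-4.232: |R|=0.86465 <1
  x=-4.128: |R|=0.84417 <1
  x=-3.251: |R|=0.64583 <1
  x=-2.827: |R|=0.52968 <1
  x=-5.376: |R|=1.05756 >1
  x=-5.144: |R|=1.02265 >1
Interval (-5.0000, 0).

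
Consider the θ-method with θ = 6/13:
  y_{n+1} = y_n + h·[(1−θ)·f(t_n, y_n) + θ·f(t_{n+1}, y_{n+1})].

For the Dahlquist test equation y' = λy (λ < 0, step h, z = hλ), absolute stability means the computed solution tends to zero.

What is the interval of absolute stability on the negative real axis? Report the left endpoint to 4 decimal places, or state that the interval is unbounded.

With y'=λy (z=hλ):
  y_{n+1} = y_n + z·[7/13·y_n + 6/13·y_{n+1}] ⇒ (1 − 6/13z)y_{n+1} = (1 + 7/13z)y_n
  ⇒ R(z) = (1 + 7/13z)/(1 − 6/13z).

Find x<0 with |R(x)|<1.
x=-1.45: |R|=0.1313
R=−1: 1+7/13x = −1+6/13x ⇒ -1/13x=2 ⇒ x=2/(-1/13)=-26.0000
Confirm numerically:
  x=-25.693: |R|=0.99816 <1
  x=-23.591: |R|=0.98441 <1
  x=-16.701: |R|=0.91786 <1
  x=-15.469: |R|=0.90048 <1
  x=-26.596: |R|=1.00345 >1
  x=-26.508: |R|=1.00295 >1
  x=-26.310: |R|=1.00181 >1
Stable set (-26.0000, 0).

z∈(-26.0000,0).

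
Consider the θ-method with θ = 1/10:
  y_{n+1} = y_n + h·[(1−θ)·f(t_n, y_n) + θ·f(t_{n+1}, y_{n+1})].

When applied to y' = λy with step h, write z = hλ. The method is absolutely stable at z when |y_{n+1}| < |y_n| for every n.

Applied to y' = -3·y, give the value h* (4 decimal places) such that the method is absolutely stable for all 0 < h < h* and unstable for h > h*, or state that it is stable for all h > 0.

Set f=λy, z=hλ:
  y_{n+1} = y_n + z·[9/10·y_n + 1/10·y_{n+1}] ⇒ (1 − 1/10z)y_{n+1} = (1 + 9/10z)y_n
  so R(z) = (1 + 9/10z)/(1 − 1/10z).

Solve |R(x)|<1 on ℝ⁻.
x=-1.76: |R|=0.4966
R=−1: 1+9/10x = −1+1/10x ⇒ -4/5x=2 ⇒ x=2/(-4/5)=-2.5000
Confirm numerically:
  x=-2.184: |R|=0.79251 <1
  x=-2.126: |R|=0.75326 <1
  x=-1.696: |R|=0.45007 <1
  x=-1.661: |R|=0.42441 <1
  x=-2.928: |R|=1.26485 >1
  x=-2.865: |R|=1.22697 >1
Interval (-2.5000, 0).

(-2.5000,0); λ=-3 ⇒ h* = (5/2)/3 = 0.8333.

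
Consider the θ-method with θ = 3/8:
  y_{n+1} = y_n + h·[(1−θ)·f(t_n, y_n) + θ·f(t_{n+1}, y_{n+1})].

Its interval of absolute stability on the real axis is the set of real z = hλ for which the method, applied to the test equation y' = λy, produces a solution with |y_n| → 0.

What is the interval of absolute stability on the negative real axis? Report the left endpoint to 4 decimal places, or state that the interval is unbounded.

On y'=λy, z=hλ:
  y_{n+1} = y_n + z·[5/8·y_n + 3/8·y_{n+1}] ⇒ (1 − 3/8z)y_{n+1} = (1 + 5/8z)y_n
  Hence R(z) = (1 + 5/8z)/(1 − 3/8z).

Need |R(x)|<1, x<0.
x=-1.45: |R|=0.0607
R=−1: 1+5/8x = −1+3/8x ⇒ -1/4x=2 ⇒ x=2/(-1/4)=-8.0000
Confirm numerically:
  x=-6.733: |R|=0.91014 <1
  x=-6.173: |R|=0.86221 <1
  x=-5.524: |R|=0.79847 <1
  x=-4.573: |R|=0.68442 <1
  x=-8.529: |R|=1.03150 >1
  x=-8.387: |R|=1.02334 >1
  x=-8.102: |R|=1.00631 >1
Stable set (-8.0000, 0).

z∈(-8.0000,0).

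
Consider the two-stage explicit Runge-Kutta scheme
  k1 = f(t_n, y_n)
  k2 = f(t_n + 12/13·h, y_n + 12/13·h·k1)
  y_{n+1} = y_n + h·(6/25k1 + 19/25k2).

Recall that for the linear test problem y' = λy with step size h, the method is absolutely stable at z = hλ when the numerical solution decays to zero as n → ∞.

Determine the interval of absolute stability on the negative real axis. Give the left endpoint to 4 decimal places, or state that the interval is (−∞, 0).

With y'=λy (z=hλ):
  k1=λy_n ⇒ h·k1=z·y_n;  k2=λ(1+12/13z)y_n ⇒ h·k2=z(1+12/13z)y_n
  y_{n+1}/y_n = 1 + 6/25z + 19/25z(1+12/13z) = 1 + z + 228/325z²
  ⇒ R(z) = 1 + z + 228/325z².

Find x<0 with |R(x)|<1.
x=-1.05: |R|=0.7234
R=1: x+228/325x²=0 ⇒ x=−325/228=-1.4254; min R=1−1/(4·228/325)=0.6436>−1
Confirm numerically:
  x=-1.256: |R|=0.85070 <1
  x=-1.004: |R|=0.70316 <1
  x=-0.721: |R|=0.64369 <1
  x=-1.983: |R|=1.77565 >1
  x=-1.908: |R|=1.64593 >1
  x=-1.900: |R|=1.63255 >1
Stable set (-1.4254, 0).

(-1.4254, 0).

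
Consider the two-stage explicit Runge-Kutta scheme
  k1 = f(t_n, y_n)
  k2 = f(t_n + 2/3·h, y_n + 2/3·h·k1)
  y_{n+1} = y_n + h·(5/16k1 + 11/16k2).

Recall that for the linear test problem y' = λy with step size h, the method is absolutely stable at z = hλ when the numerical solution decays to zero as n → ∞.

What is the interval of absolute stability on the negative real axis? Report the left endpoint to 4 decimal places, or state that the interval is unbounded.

With y'=λy (z=hλ):
  k1=λy_n ⇒ h·k1=z·y_n;  k2=λ(1+2/3z)y_n ⇒ h·k2=z(1+2/3z)y_n
  y_{n+1}/y_n = 1 + 5/16z + 11/16z(1+2/3z) = 1 + z + 11/24z²
  R(z) = 1 + z + 11/24z².

Solve |R(x)|<1 on ℝ⁻.
x=-1.48: |R|=0.5239
R=1: x+11/24x²=0 ⇒ x=−24/11=-2.1818; min R=1−1/(4·11/24)=0.4545>−1
Confirm numerically:
  x=-1.966: |R|=0.80553 <1
  x=-1.801: |R|=0.68565 <1
  x=-1.521: |R|=0.53933 <1
  x=-0.927: |R|=0.46686 <1
  x=-2.773: |R|=1.75137 >1
  x=-2.340: |R|=1.16965 >1
So |R|<1 on (-2.1818, 0).

z∈(-2.1818,0).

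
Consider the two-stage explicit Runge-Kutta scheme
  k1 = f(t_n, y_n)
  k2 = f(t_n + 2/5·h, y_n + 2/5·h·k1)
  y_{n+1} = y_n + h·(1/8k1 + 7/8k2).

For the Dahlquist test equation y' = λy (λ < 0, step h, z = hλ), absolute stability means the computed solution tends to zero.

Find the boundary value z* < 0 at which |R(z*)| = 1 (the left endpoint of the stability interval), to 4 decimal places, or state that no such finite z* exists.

z* = -2.8571.

Test eqn y'=λy, z=hλ:
  k1=λy_n ⇒ h·k1=z·y_n;  k2=λ(1+2/5z)y_n ⇒ h·k2=z(1+2/5z)y_n
  y_{n+1}/y_n = 1 + 1/8z + 7/8z(1+2/5z) = 1 + z + 7/20z²
  ⇒ R(z) = 1 + z + 7/20z².

Solve |R(x)|<1 on ℝ⁻.
x=-1.78: |R|=0.3289
R=1: x+7/20x²=0 ⇒ x=−20/7=-2.8571; min R=1−1/(4·7/20)=0.2857>−1
Confirm numerically:
  x=-2.688: |R|=0.84087 <1
  x=-2.059: |R|=0.42482 <1
  x=-1.881: |R|=0.35736 <1
  x=-3.253: |R|=1.45070 >1
  x=-2.902: |R|=1.04556 >1
So |R|<1 on (-2.8571, 0).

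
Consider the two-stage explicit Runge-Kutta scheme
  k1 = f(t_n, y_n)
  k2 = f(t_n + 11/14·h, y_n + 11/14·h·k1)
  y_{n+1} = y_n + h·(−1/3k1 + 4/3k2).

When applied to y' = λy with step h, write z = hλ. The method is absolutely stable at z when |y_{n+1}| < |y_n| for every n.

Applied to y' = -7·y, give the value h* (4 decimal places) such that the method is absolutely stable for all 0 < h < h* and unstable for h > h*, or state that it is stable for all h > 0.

(-0.9545,0); λ=-7 ⇒ h* = (21/22)/7 = 0.1364.

Set f=λy, z=hλ:
  k1=λy_n ⇒ h·k1=z·y_n;  k2=λ(1+11/14z)y_n ⇒ h·k2=z(1+11/14z)y_n
  y_{n+1}/y_n = 1 − 1/3z + 4/3z(1+11/14z) = 1 + z + 22/21z²
  so R(z) = 1 + z + 22/21z².

Boundary: |R(x)|=1, x<0.
x=-1.46: |R|=1.7731
R=1: x+22/21x²=0 ⇒ x=−21/22=-0.9545; min R=1−1/(4·22/21)=0.7614>−1
Confirm numerically:
  x=-0.919: |R|=0.96578 <1
  x=-0.918: |R|=0.96485 <1
  x=-0.719: |R|=0.82258 <1
  x=-0.642: |R|=0.78979 <1
  x=-1.416: |R|=1.68453 >1
  x=-1.408: |R|=1.66887 >1
  x=-1.021: |R|=1.07108 >1
Interval (-0.9545, 0).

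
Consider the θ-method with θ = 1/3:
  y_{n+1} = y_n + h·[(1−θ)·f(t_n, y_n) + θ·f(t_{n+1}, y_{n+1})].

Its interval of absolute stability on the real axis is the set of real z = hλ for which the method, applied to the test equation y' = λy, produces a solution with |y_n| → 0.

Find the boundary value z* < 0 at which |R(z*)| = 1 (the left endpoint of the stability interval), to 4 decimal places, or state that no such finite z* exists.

z* = -6.0000.

Test eqn y'=λy, z=hλ:
  y_{n+1} = y_n + z·[2/3·y_n + 1/3·y_{n+1}] ⇒ (1 − 1/3z)y_{n+1} = (1 + 2/3z)y_n
  Hence R(z) = (1 + 2/3z)/(1 − 1/3z).

Solve |R(x)|<1 on ℝ⁻.
x=-1: |R|=0.2500
R=−1: 1+2/3x = −1+1/3x ⇒ -1/3x=2 ⇒ x=2/(-1/3)=-6.0000
Confirm numerically:
  x=-5.687: |R|=0.96397 <1
  x=-4.207: |R|=0.75121 <1
  x=-3.026: |R|=0.50647 <1
  x=-6.394: |R|=1.04194 >1
  x=-6.285: |R|=1.03069 >1
So |R|<1 on (-6.0000, 0).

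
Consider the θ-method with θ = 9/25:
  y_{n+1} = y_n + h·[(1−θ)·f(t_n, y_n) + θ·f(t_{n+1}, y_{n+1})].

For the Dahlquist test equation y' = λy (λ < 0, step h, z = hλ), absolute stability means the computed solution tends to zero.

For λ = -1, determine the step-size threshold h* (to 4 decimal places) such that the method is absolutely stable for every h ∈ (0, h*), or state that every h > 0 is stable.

On y'=λy, z=hλ:
  y_{n+1} = y_n + z·[16/25·y_n + 9/25·y_{n+1}] ⇒ (1 − 9/25z)y_{n+1} = (1 + 16/25z)y_n
  Hence R(z) = (1 + 16/25z)/(1 − 9/25z).

Find x<0 with |R(x)|<1.
x=-1.2: |R|=0.1620
R=−1: 1+16/25x = −1+9/25x ⇒ -7/25x=2 ⇒ x=2/(-7/25)=-7.1429
Confirm numerically:
  x=-4.853: |R|=0.76660 <1
  x=-4.779: |R|=0.75670 <1
  x=-3.937: |R|=0.62866 <1
  x=-7.539: |R|=1.02987 >1
  x=-7.273: |R|=1.01007 >1
So |R|<1 on (-7.1429, 0).

(-7.1429,0); λ=-1 ⇒ h* = (50/7)/1 = 7.1429.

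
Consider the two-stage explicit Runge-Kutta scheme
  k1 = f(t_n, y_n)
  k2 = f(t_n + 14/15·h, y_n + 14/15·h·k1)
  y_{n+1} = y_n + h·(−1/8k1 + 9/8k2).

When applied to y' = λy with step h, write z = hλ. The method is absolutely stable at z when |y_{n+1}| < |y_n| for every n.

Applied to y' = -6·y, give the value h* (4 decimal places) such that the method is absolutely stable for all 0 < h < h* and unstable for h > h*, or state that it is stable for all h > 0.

Test eqn y'=λy, z=hλ:
  k1=λy_n ⇒ h·k1=z·y_n;  k2=λ(1+14/15z)y_n ⇒ h·k2=z(1+14/15z)y_n
  y_{n+1}/y_n = 1 − 1/8z + 9/8z(1+14/15z) = 1 + z + 21/20z²
  ⇒ R(z) = 1 + z + 21/20z².

Find x<0 with |R(x)|<1.
x=-1.1: |R|=1.1705
R=1: x+21/20x²=0 ⇒ x=−20/21=-0.9524; min R=1−1/(4·21/20)=0.7619>−1
Confirm numerically:
  x=-0.729: |R|=0.82901 <1
  x=-0.636: |R|=0.78872 <1
  x=-0.584: |R|=0.77411 <1
  x=-0.420: |R|=0.76522 <1
  x=-1.231: |R|=1.36013 >1
  x=-1.197: |R|=1.30745 >1
  x=-1.125: |R|=1.20391 >1
So |R|<1 on (-0.9524, 0).

(-0.9524,0); λ=-6 ⇒ h* = (20/21)/6 = 0.1587.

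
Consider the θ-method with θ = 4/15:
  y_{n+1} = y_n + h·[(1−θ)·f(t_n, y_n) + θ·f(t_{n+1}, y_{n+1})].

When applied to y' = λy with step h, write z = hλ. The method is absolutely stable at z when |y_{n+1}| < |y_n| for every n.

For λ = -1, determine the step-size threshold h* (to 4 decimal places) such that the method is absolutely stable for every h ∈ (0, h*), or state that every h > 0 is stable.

Set f=λy, z=hλ:
  y_{n+1} = y_n + z·[11/15·y_n + 4/15·y_{n+1}] ⇒ (1 − 4/15z)y_{n+1} = (1 + 11/15z)y_n
  Hence R(z) = (1 + 11/15z)/(1 − 4/15z).

Find x<0 with |R(x)|<1.
x=-1.09: |R|=0.1555
R=−1: 1+11/15x = −1+4/15x ⇒ -7/15x=2 ⇒ x=2/(-7/15)=-4.2857
Confirm numerically:
  x=-3.488: |R|=0.80713 <1
  x=-3.247: |R|=0.74021 <1
  x=-2.725: |R|=0.57819 <1
  x=-1.738: |R|=0.18759 <1
  x=-4.605: |R|=1.06688 >1
  x=-4.484: |R|=1.04214 >1
  x=-4.332: |R|=1.01002 >1
So |R|<1 on (-4.2857, 0).

(-4.2857,0); λ=-1 ⇒ h* = (30/7)/1 = 4.2857.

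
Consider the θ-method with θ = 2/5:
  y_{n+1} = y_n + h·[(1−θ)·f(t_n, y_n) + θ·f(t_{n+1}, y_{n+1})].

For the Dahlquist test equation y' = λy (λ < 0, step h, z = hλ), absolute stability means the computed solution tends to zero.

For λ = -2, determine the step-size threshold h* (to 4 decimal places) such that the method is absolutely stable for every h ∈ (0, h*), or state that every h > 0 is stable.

On y'=λy, z=hλ:
  y_{n+1} = y_n + z·[3/5·y_n + 2/5·y_{n+1}] ⇒ (1 − 2/5z)y_{n+1} = (1 + 3/5z)y_n
  ⇒ R(z) = (1 + 3/5z)/(1 − 2/5z).

Solve |R(x)|<1 on ℝ⁻.
x=-1.68: |R|=0.0048
R=−1: 1+3/5x = −1+2/5x ⇒ -1/5x=2 ⇒ x=2/(-1/5)=-10.0000
Confirm numerically:
  x=-9.671: |R|=0.98648 <1
  x=-9.112: |R|=0.96176 <1
  x=-6.244: |R|=0.78522 <1
  x=-10.337: |R|=1.01313 >1
  x=-10.327: |R|=1.01275 >1
Interval (-10.0000, 0).

(-10.0000,0); λ=-2 ⇒ h* = (10)/2 = 5.0000.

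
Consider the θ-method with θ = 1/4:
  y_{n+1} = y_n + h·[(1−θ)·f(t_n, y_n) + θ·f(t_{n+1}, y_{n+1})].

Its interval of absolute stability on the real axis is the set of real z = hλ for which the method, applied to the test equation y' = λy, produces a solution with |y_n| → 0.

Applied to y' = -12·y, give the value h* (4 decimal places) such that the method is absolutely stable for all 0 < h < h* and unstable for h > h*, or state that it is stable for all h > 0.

Set f=λy, z=hλ:
  y_{n+1} = y_n + z·[3/4·y_n + 1/4·y_{n+1}] ⇒ (1 − 1/4z)y_{n+1} = (1 + 3/4z)y_n
  ⇒ R(z) = (1 + 3/4z)/(1 − 1/4z).

Need |R(x)|<1, x<0.
x=-1.4: |R|=0.0370
R=−1: 1+3/4x = −1+1/4x ⇒ -1/2x=2 ⇒ x=2/(-1/2)=-4.0000
Confirm numerically:
  x=-2.625: |R|=0.58491 <1
  x=-2.584: |R|=0.56987 <1
  x=-2.111: |R|=0.38177 <1
  x=-1.840: |R|=0.26027 <1
  x=-4.523: |R|=1.12273 >1
  x=-4.219: |R|=1.05329 >1
  x=-4.161: |R|=1.03946 >1
Stable set (-4.0000, 0).

(-4.0000,0); λ=-12 ⇒ h* = (4)/12 = 0.3333.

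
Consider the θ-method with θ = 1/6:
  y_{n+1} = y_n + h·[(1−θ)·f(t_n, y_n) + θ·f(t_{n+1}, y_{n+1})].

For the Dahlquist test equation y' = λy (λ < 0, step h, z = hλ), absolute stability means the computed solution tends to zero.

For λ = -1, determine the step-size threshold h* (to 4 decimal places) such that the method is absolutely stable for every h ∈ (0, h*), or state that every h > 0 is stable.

(-3.0000,0); λ=-1 ⇒ h* = (3)/1 = 3.0000.

Test eqn y'=λy, z=hλ:
  y_{n+1} = y_n + z·[5/6·y_n + 1/6·y_{n+1}] ⇒ (1 − 1/6z)y_{n+1} = (1 + 5/6z)y_n
  Hence R(z) = (1 + 5/6z)/(1 − 1/6z).

Need |R(x)|<1, x<0.
x=-0.59: |R|=0.4628
R=−1: 1+5/6x = −1+1/6x ⇒ -2/3x=2 ⇒ x=2/(-2/3)=-3.0000
Confirm numerically:
  x=-2.400: |R|=0.71429 <1
  x=-2.335: |R|=0.68086 <1
  x=-1.459: |R|=0.17362 <1
  x=-3.355: |R|=1.15179 >1
  x=-3.142: |R|=1.06213 >1
  x=-3.123: |R|=1.05393 >1
Stable set (-3.0000, 0).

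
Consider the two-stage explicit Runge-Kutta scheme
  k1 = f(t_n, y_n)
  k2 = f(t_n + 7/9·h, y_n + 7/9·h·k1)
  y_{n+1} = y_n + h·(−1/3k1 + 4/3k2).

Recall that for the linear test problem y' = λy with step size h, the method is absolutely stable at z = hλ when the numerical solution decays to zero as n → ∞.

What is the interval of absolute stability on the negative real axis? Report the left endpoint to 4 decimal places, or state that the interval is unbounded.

On y'=λy, z=hλ:
  k1=λy_n ⇒ h·k1=z·y_n;  k2=λ(1+7/9z)y_n ⇒ h·k2=z(1+7/9z)y_n
  y_{n+1}/y_n = 1 − 1/3z + 4/3z(1+7/9z) = 1 + z + 28/27z²
  so R(z) = 1 + z + 28/27z².

Find x<0 with |R(x)|<1.
x=-0.62: |R|=0.7786
R=1: x+28/27x²=0 ⇒ x=−27/28=-0.9643; min R=1−1/(4·28/27)=0.7589>−1
Confirm numerically:
  x=-0.663: |R|=0.79285 <1
  x=-0.644: |R|=0.78610 <1
  x=-0.440: |R|=0.76077 <1
  x=-1.302: |R|=1.45599 >1
  x=-1.237: |R|=1.34984 >1
Stable set (-0.9643, 0).

(-0.9643, 0).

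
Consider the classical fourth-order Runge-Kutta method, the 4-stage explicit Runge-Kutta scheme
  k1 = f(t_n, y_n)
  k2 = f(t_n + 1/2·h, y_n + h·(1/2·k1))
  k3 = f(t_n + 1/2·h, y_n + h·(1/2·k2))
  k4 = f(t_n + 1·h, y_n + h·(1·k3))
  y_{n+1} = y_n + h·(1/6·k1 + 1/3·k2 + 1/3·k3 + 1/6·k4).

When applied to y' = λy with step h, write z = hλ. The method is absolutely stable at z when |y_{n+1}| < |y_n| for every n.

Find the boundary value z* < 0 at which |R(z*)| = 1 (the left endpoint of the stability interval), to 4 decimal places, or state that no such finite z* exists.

Test eqn y'=λy, z=hλ:
  order 4, 4-stage ⇒ R(z)=1+z+z^2/2+z^3/6+z^4/24
  (e.g. R(-1.42)=0.28040, |R|=0.28040)

Find x<0 with |R(x)|<1.
x=-1.42: |R|=0.2804
|R(-1.58)|=0.2705 |R(-1.24)|=0.3095 |R(-1.05)|=0.3590
Bisect:
  x_lo=-3.6489 |R|=3.2975  x_hi=-0.2079 |R|=0.8123
  mid=-1.92839 |R|=0.31197 →hi
  mid=-2.78863 |R|=1.00504 →lo
  mid=-2.35851 |R|=0.52547 →hi
  mid=-2.57357 |R|=0.72497 →hi
  mid=-2.68110 |R|=0.85394 →hi
  mid=-2.73486 |R|=0.92659 →hi
  mid=-2.76175 |R|=0.96507 →hi
  mid=-2.77519 |R|=0.98487 →hi
  mid=-2.78191 |R|=0.99491 →hi
  mid=-2.78527 |R|=0.99996 →hi
  ...
  [-2.78548,-2.78527] ⇒ x*=-2.7853
So |R|<1 on (-2.7853, 0).

left endpoint -2.7853.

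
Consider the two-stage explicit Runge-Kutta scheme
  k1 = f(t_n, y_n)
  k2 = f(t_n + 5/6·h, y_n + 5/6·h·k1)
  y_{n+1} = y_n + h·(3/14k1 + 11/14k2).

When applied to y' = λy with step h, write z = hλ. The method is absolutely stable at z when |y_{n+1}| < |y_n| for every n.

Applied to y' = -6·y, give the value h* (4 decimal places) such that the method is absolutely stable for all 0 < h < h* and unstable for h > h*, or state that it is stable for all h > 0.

With y'=λy (z=hλ):
  k1=λy_n ⇒ h·k1=z·y_n;  k2=λ(1+5/6z)y_n ⇒ h·k2=z(1+5/6z)y_n
  y_{n+1}/y_n = 1 + 3/14z + 11/14z(1+5/6z) = 1 + z + 55/84z²
  so R(z) = 1 + z + 55/84z².

Solve |R(x)|<1 on ℝ⁻.
x=-0.92: |R|=0.6342
R=1: x+55/84x²=0 ⇒ x=−84/55=-1.5273; min R=1−1/(4·55/84)=0.6182>−1
Confirm numerically:
  x=-1.347: |R|=0.84101 <1
  x=-1.234: |R|=0.76304 <1
  x=-0.828: |R|=0.62089 <1
  x=-2.036: |R|=1.67818 >1
  x=-1.739: |R|=1.24108 >1
Stable set (-1.5273, 0).

(-1.5273,0); λ=-6 ⇒ h* = (84/55)/6 = 0.2545.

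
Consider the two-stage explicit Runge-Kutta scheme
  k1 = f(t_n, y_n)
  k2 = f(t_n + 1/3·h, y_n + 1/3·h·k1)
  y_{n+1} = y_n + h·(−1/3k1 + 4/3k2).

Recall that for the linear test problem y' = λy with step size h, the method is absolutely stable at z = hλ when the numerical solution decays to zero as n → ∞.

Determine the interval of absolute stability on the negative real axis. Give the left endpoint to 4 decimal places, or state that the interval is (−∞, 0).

z∈(-2.2500,0).

With y'=λy (z=hλ):
  k1=λy_n ⇒ h·k1=z·y_n;  k2=λ(1+1/3z)y_n ⇒ h·k2=z(1+1/3z)y_n
  y_{n+1}/y_n = 1 − 1/3z + 4/3z(1+1/3z) = 1 + z + 4/9z²
  R(z) = 1 + z + 4/9z².

Need |R(x)|<1, x<0.
x=-1.4: |R|=0.4711
R=1: x+4/9x²=0 ⇒ x=−9/4=-2.2500; min R=1−1/(4·4/9)=0.4375>−1
Confirm numerically:
  x=-1.657: |R|=0.56329 <1
  x=-1.616: |R|=0.54465 <1
  x=-1.402: |R|=0.47160 <1
  x=-2.549: |R|=1.33873 >1
  x=-2.477: |R|=1.24990 >1
  x=-2.285: |R|=1.03554 >1
Interval (-2.2500, 0).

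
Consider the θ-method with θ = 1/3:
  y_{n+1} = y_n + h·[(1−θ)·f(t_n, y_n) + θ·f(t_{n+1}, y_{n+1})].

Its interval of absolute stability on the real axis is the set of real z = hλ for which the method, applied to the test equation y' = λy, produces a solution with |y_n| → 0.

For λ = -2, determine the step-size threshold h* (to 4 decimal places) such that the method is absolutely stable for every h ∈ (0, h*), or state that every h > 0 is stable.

On y'=λy, z=hλ:
  y_{n+1} = y_n + z·[2/3·y_n + 1/3·y_{n+1}] ⇒ (1 − 1/3z)y_{n+1} = (1 + 2/3z)y_n
  R(z) = (1 + 2/3z)/(1 − 1/3z).

Need |R(x)|<1, x<0.
x=-1.45: |R|=0.0225
R=−1: 1+2/3x = −1+1/3x ⇒ -1/3x=2 ⇒ x=2/(-1/3)=-6.0000
Confirm numerically:
  x=-5.508: |R|=0.94217 <1
  x=-5.260: |R|=0.91041 <1
  x=-5.116: |R|=0.89108 <1
  x=-6.461: |R|=1.04873 >1
  x=-6.331: |R|=1.03547 >1
So |R|<1 on (-6.0000, 0).

(-6.0000,0); λ=-2 ⇒ h* = (6)/2 = 3.0000.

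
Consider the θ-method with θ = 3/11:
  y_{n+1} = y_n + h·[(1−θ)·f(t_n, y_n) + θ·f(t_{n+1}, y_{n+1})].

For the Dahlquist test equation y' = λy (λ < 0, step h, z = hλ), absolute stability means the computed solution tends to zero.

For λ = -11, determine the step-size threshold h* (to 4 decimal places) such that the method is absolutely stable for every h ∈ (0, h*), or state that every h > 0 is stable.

On y'=λy, z=hλ:
  y_{n+1} = y_n + z·[8/11·y_n + 3/11·y_{n+1}] ⇒ (1 − 3/11z)y_{n+1} = (1 + 8/11z)y_n
  R(z) = (1 + 8/11z)/(1 − 3/11z).

Need |R(x)|<1, x<0.
x=-1.13: |R|=0.1362
R=−1: 1+8/11x = −1+3/11x ⇒ -5/11x=2 ⇒ x=2/(-5/11)=-4.4000
Confirm numerically:
  x=-4.080: |R|=0.93115 <1
  x=-2.526: |R|=0.49564 <1
  x=-2.482: |R|=0.48010 <1
  x=-2.223: |R|=0.38395 <1
  x=-4.951: |R|=1.10656 >1
  x=-4.949: |R|=1.10620 >1
  x=-4.691: |R|=1.05803 >1
Stable set (-4.4000, 0).

(-4.4000,0); λ=-11 ⇒ h* = (22/5)/11 = 0.4000.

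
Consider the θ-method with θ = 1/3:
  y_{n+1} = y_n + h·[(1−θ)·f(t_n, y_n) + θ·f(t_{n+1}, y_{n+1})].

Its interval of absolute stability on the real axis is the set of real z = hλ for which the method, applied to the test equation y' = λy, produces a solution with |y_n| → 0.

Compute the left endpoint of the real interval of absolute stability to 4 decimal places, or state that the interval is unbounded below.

On y'=λy, z=hλ:
  y_{n+1} = y_n + z·[2/3·y_n + 1/3·y_{n+1}] ⇒ (1 − 1/3z)y_{n+1} = (1 + 2/3z)y_n
  R(z) = (1 + 2/3z)/(1 − 1/3z).

Boundary: |R(x)|=1, x<0.
x=-1.62: |R|=0.0519
R=−1: 1+2/3x = −1+1/3x ⇒ -1/3x=2 ⇒ x=2/(-1/3)=-6.0000
Confirm numerically:
  x=-4.739: |R|=0.83706 <1
  x=-4.265: |R|=0.76118 <1
  x=-3.233: |R|=0.55607 <1
  x=-2.734: |R|=0.43042 <1
  x=-6.512: |R|=1.05383 >1
  x=-6.190: |R|=1.02067 >1
  x=-6.172: |R|=1.01875 >1
So |R|<1 on (-6.0000, 0).

z* = -6.0000.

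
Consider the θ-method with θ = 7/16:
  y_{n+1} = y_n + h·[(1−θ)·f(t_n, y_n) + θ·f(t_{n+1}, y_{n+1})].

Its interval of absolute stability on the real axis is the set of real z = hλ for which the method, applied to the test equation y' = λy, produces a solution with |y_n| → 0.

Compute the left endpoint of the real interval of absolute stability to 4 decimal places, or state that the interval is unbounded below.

Test eqn y'=λy, z=hλ:
  y_{n+1} = y_n + z·[9/16·y_n + 7/16·y_{n+1}] ⇒ (1 − 7/16z)y_{n+1} = (1 + 9/16z)y_n
  so R(z) = (1 + 9/16z)/(1 − 7/16z).

Boundary: |R(x)|=1, x<0.
x=-1.64: |R|=0.0451
R=−1: 1+9/16x = −1+7/16x ⇒ -1/8x=2 ⇒ x=2/(-1/8)=-16.0000
Confirm numerically:
  x=-15.697: |R|=0.99519 <1
  x=-13.744: |R|=0.95979 <1
  x=-8.317: |R|=0.79296 <1
  x=-7.862: |R|=0.77087 <1
  x=-16.263: |R|=1.00405 >1
  x=-16.243: |R|=1.00375 >1
Interval (-16.0000, 0).

left endpoint -16.0000.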